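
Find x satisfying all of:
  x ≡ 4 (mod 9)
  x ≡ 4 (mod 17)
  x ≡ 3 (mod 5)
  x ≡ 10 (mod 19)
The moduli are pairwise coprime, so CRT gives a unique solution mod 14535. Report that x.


Product of moduli M = 9 · 17 · 5 · 19 = 14535.
Merge one congruence at a time:
  Start: x ≡ 4 (mod 9).
  Combine with x ≡ 4 (mod 17); new modulus lcm = 153.
    Write x = 4 + 9·t and substitute into x ≡ 4 (mod 17): 9·t ≡ 4 − 4 = 0 (mod 17).
    The inverse of 9 mod 17 is 2 (since 9·2 = 18 = 1·17 + 1), so t ≡ 2·0 = 0 ≡ 0 (mod 17).
    Then x = 4 + 9·0 = 4, valid modulo lcm(9, 17) = 153: x ≡ 4 (mod 153).
  Combine with x ≡ 3 (mod 5); new modulus lcm = 765.
    Write x = 4 + 153·t and substitute into x ≡ 3 (mod 5): 153·t ≡ 3 − 4 = -1 (mod 5).
    Reduce coefficients mod 5: 3·t ≡ 4 (mod 5).
    The inverse of 3 mod 5 is 2 (since 3·2 = 6 = 1·5 + 1), so t ≡ 2·4 = 8 ≡ 3 (mod 5).
    Then x = 4 + 153·3 = 463, valid modulo lcm(153, 5) = 765: x ≡ 463 (mod 765).
  Combine with x ≡ 10 (mod 19); new modulus lcm = 14535.
    Write x = 463 + 765·t and substitute into x ≡ 10 (mod 19): 765·t ≡ 10 − 463 = -453 (mod 19).
    Reduce coefficients mod 19: 5·t ≡ 3 (mod 19).
    The inverse of 5 mod 19 is 4 (since 5·4 = 20 = 1·19 + 1), so t ≡ 4·3 = 12 ≡ 12 (mod 19).
    Then x = 463 + 765·12 = 9643, valid modulo lcm(765, 19) = 14535: x ≡ 9643 (mod 14535).
Verify against each original: 9643 mod 9 = 4, 9643 mod 17 = 4, 9643 mod 5 = 3, 9643 mod 19 = 10.

x ≡ 9643 (mod 14535).


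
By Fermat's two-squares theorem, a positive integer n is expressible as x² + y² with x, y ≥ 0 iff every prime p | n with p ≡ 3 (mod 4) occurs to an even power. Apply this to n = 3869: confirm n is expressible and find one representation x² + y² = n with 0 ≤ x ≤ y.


Step 1: Factor n = 3869 = 53 · 73.
Step 2: Check the mod-4 condition on each prime factor: 53 ≡ 1 (mod 4), exponent 1; 73 ≡ 1 (mod 4), exponent 1.
All primes ≡ 3 (mod 4) appear to even exponent (or don't appear), so by the two-squares theorem n IS expressible as a sum of two squares.
Step 3: Build a representation. Here n = 53 · 73 is a product of primes ≡ 1 (mod 4). Each prime p ≡ 1 (mod 4) is itself a sum of two squares; find a² by testing p − a² for a perfect square:
  53: 53 − 1² = 52, 53 − 2² = 49 = 7² ⇒ 53 = 2² + 7².
  73: 73 − 1² = 72, 73 − 2² = 69, 73 − 3² = 64 = 8² ⇒ 73 = 3² + 8².
  Combine using the Brahmagupta–Fibonacci identity (a² + b²)(c² + d²) = (ac − bd)² + (ad + bc)² = (ac + bd)² + (ad − bc)²:
  53 · 73 = 3869: from (2² + 7²)(3² + 8²), take (2·3 − 7·8, 2·8 + 7·3) = (6 − 56, 16 + 21) = (-50, 37); dropping signs (only squares matter) gives (50, 37); check 50² + 37² = 2500 + 1369 = 3869 ✓.
Step 4: Order so x ≤ y and verify: 37² + 50² = 1369 + 2500 = 3869 = n. ✓

n = 3869 = 37² + 50² (one valid representation with x ≤ y).


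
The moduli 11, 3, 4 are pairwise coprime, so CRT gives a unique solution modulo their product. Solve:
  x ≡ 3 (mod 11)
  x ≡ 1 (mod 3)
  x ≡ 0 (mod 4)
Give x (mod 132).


Moduli 11, 3, 4 are pairwise coprime; by CRT there is a unique solution modulo M = 11 · 3 · 4 = 132.
Solve pairwise, accumulating the modulus:
  Start with x ≡ 3 (mod 11).
  Combine with x ≡ 1 (mod 3): since gcd(11, 3) = 1, we get a unique residue mod 33.
    Write x = 3 + 11·t and substitute into x ≡ 1 (mod 3): 11·t ≡ 1 − 3 = -2 (mod 3).
    Reduce coefficients mod 3: 2·t ≡ 1 (mod 3).
    The inverse of 2 mod 3 is 2 (since 2·2 = 4 = 1·3 + 1), so t ≡ 2·1 = 2 ≡ 2 (mod 3).
    Then x = 3 + 11·2 = 25, valid modulo lcm(11, 3) = 33: x ≡ 25 (mod 33).
  Combine with x ≡ 0 (mod 4): since gcd(33, 4) = 1, we get a unique residue mod 132.
    Write x = 25 + 33·t and substitute into x ≡ 0 (mod 4): 33·t ≡ 0 − 25 = -25 (mod 4).
    Reduce coefficients mod 4: 1·t ≡ 3 (mod 4).
    So t ≡ 3 (mod 4).
    Then x = 25 + 33·3 = 124, valid modulo lcm(33, 4) = 132: x ≡ 124 (mod 132).
Verify: 124 mod 11 = 3 ✓, 124 mod 3 = 1 ✓, 124 mod 4 = 0 ✓.

x ≡ 124 (mod 132).


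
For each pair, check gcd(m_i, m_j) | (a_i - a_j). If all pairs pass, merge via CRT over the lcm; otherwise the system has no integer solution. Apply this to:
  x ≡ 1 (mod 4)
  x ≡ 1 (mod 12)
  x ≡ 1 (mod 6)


Moduli 4, 12, 6 are not pairwise coprime, so CRT works modulo lcm(m_i) when all pairwise compatibility conditions hold.
Pairwise compatibility: gcd(m_i, m_j) must divide a_i - a_j for every pair.
Merge one congruence at a time:
  Start: x ≡ 1 (mod 4).
  Combine with x ≡ 1 (mod 12): gcd(4, 12) = 4; 1 - 1 = 0, which IS divisible by 4, so compatible.
    Write x = 1 + 4·t and substitute into x ≡ 1 (mod 12): 4·t ≡ 1 − 1 = 0 (mod 12).
    Divide the congruence (and modulus) by g = 4: 1·t ≡ 0 (mod 3).
    So t ≡ 0 (mod 3).
    Then x = 1 + 4·0 = 1, valid modulo lcm(4, 12) = 12: x ≡ 1 (mod 12).
  Combine with x ≡ 1 (mod 6): gcd(12, 6) = 6; 1 - 1 = 0, which IS divisible by 6, so compatible.
    Write x = 1 + 12·t and substitute into x ≡ 1 (mod 6): 12·t ≡ 1 − 1 = 0 (mod 6).
    Divide the congruence (and modulus) by g = 6: 2·t ≡ 0 (mod 1).
    Modulo 1 every t works; take t = 0.
    Then x = 1 + 12·0 = 1, valid modulo lcm(12, 6) = 12: x ≡ 1 (mod 12).
Verify: 1 mod 4 = 1, 1 mod 12 = 1, 1 mod 6 = 1.

x ≡ 1 (mod 12).


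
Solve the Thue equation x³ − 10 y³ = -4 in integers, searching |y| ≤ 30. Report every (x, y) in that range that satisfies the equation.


The equation is x³ - 10y³ = -4. For fixed y, x³ = 10·y³ − 4, so a solution requires the RHS to be a perfect cube.
Strategy: iterate y from -30 to 30, compute RHS = 10·y³ − 4, and check whether it is a (positive or negative) perfect cube.
Check small values of y:
  y = 0: RHS = -4 is not a perfect cube.
  y = 1: RHS = 6 is not a perfect cube.
  y = -1: RHS = -14 is not a perfect cube.
  y = 2: RHS = 76 is not a perfect cube.
  y = -2: RHS = -84 is not a perfect cube.
  y = 3: RHS = 266 is not a perfect cube.
  y = -3: RHS = -274 is not a perfect cube.
Continuing the search up to |y| = 30 finds no solutions either.
No (x, y) in the scanned range satisfies the equation.

No integer solutions with |y| ≤ 30.


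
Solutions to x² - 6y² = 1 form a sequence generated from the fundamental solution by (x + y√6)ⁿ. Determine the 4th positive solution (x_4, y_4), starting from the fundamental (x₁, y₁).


Step 1: Find the fundamental solution (x₁, y₁) of x² - 6y² = 1.
  Expand √6 as a continued fraction. a₀ = ⌊√6⌋ = 2; iterate m_{k+1} = d_k·a_k − m_k, d_{k+1} = (6 − m_{k+1}²)/d_k, a_{k+1} = ⌊(a₀ + m_{k+1})/d_{k+1}⌋ (starting m₀ = 0, d₀ = 1), with convergents p_k = a_k·p_{k-1} + p_{k-2}, q_k = a_k·q_{k-1} + q_{k-2} (p₋₁ = 1, q₋₁ = 0):
  k = 0: a₀ = 2; p₀/q₀ = 2/1; p₀² − 6·q₀² = 4 − 6 = -2.
  k = 1: m = 2, d = 2, a = ⌊(2 + 2)/2⌋ = 2; p/q = (2·2 + 1)/(2·1 + 0) = 5/2; p² − 6·q² = 25 − 24 = 1.
  The first convergent with p² − 6·q² = 1 gives the fundamental solution (x₁, y₁) = (5, 2).
Step 2: Apply the recurrence (x_{n+1}, y_{n+1}) = (x₁x_n + 6y₁y_n, x₁y_n + y₁x_n) repeatedly.
  From (x_1, y_1) = (5, 2): x_2 = 5·5 + 6·2·2 = 49; y_2 = 5·2 + 2·5 = 20.
  From (x_2, y_2) = (49, 20): x_3 = 5·49 + 6·2·20 = 485; y_3 = 5·20 + 2·49 = 198.
  From (x_3, y_3) = (485, 198): x_4 = 5·485 + 6·2·198 = 4801; y_4 = 5·198 + 2·485 = 1960.
Step 3: Verify x_4² - 6·y_4² = 23049601 - 23049600 = 1 (should be 1). ✓

(x_1, y_1) = (5, 2); (x_4, y_4) = (4801, 1960).


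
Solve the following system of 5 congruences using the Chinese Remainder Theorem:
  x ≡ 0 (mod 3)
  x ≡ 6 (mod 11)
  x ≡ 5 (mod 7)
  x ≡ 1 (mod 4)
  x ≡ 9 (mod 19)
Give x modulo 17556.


Product of moduli M = 3 · 11 · 7 · 4 · 19 = 17556.
Merge one congruence at a time:
  Start: x ≡ 0 (mod 3).
  Combine with x ≡ 6 (mod 11); new modulus lcm = 33.
    Write x = 0 + 3·t and substitute into x ≡ 6 (mod 11): 3·t ≡ 6 − 0 = 6 (mod 11).
    The inverse of 3 mod 11 is 4 (since 3·4 = 12 = 1·11 + 1), so t ≡ 4·6 = 24 ≡ 2 (mod 11).
    Then x = 0 + 3·2 = 6, valid modulo lcm(3, 11) = 33: x ≡ 6 (mod 33).
  Combine with x ≡ 5 (mod 7); new modulus lcm = 231.
    Write x = 6 + 33·t and substitute into x ≡ 5 (mod 7): 33·t ≡ 5 − 6 = -1 (mod 7).
    Reduce coefficients mod 7: 5·t ≡ 6 (mod 7).
    The inverse of 5 mod 7 is 3 (since 5·3 = 15 = 2·7 + 1), so t ≡ 3·6 = 18 ≡ 4 (mod 7).
    Then x = 6 + 33·4 = 138, valid modulo lcm(33, 7) = 231: x ≡ 138 (mod 231).
  Combine with x ≡ 1 (mod 4); new modulus lcm = 924.
    Write x = 138 + 231·t and substitute into x ≡ 1 (mod 4): 231·t ≡ 1 − 138 = -137 (mod 4).
    Reduce coefficients mod 4: 3·t ≡ 3 (mod 4).
    The inverse of 3 mod 4 is 3 (since 3·3 = 9 = 2·4 + 1), so t ≡ 3·3 = 9 ≡ 1 (mod 4).
    Then x = 138 + 231·1 = 369, valid modulo lcm(231, 4) = 924: x ≡ 369 (mod 924).
  Combine with x ≡ 9 (mod 19); new modulus lcm = 17556.
    Write x = 369 + 924·t and substitute into x ≡ 9 (mod 19): 924·t ≡ 9 − 369 = -360 (mod 19).
    Reduce coefficients mod 19: 12·t ≡ 1 (mod 19).
    The inverse of 12 mod 19 is 8 (since 12·8 = 96 = 5·19 + 1), so t ≡ 8·1 = 8 ≡ 8 (mod 19).
    Then x = 369 + 924·8 = 7761, valid modulo lcm(924, 19) = 17556: x ≡ 7761 (mod 17556).
Verify against each original: 7761 mod 3 = 0, 7761 mod 11 = 6, 7761 mod 7 = 5, 7761 mod 4 = 1, 7761 mod 19 = 9.

x ≡ 7761 (mod 17556).


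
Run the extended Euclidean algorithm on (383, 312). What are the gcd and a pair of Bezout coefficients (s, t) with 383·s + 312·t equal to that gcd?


Euclidean algorithm on (383, 312) — divide until remainder is 0:
  383 = 1 · 312 + 71
  312 = 4 · 71 + 28
  71 = 2 · 28 + 15
  28 = 1 · 15 + 13
  15 = 1 · 13 + 2
  13 = 6 · 2 + 1
  2 = 2 · 1 + 0
gcd(383, 312) = 1.
Track Bezout coefficients alongside the remainders: start with r₀ = 383 = a·1 + b·0 (s = 1, t = 0) and r₁ = 312 = a·0 + b·1 (s = 0, t = 1); each new remainder r_{k+1} = r_{k-1} − q_k·r_k inherits s_{k+1} = s_{k-1} − q_k·s_k, t_{k+1} = t_{k-1} − q_k·t_k, so r_k = a·s_k + b·t_k at every step:
  q = 1: r = 71, s = 1 − 1·0 = 1, t = 0 − 1·1 = -1  (check: 383·1 + 312·(-1) = 71)
  q = 4: r = 28, s = 0 − 4·1 = -4, t = 1 − 4·(-1) = 5  (check: 383·(-4) + 312·5 = 28)
  q = 2: r = 15, s = 1 − 2·(-4) = 9, t = -1 − 2·5 = -11  (check: 383·9 + 312·(-11) = 15)
  q = 1: r = 13, s = -4 − 1·9 = -13, t = 5 − 1·(-11) = 16  (check: 383·(-13) + 312·16 = 13)
  q = 1: r = 2, s = 9 − 1·(-13) = 22, t = -11 − 1·16 = -27  (check: 383·22 + 312·(-27) = 2)
  q = 6: r = 1, s = -13 − 6·22 = -145, t = 16 − 6·(-27) = 178  (check: 383·(-145) + 312·178 = 1)
The row with r = 1 (the gcd) gives the Bezout coefficients s = -145, t = 178.
Result: 383 · (-145) + 312 · (178) = 1.

gcd(383, 312) = 1; s = -145, t = 178 (check: 383·(-145) + 312·178 = 1).


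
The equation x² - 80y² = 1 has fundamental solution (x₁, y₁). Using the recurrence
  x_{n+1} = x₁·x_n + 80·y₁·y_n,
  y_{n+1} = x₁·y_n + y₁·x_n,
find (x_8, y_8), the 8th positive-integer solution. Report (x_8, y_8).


Step 1: Find the fundamental solution (x₁, y₁) of x² - 80y² = 1.
  Expand √80 as a continued fraction. a₀ = ⌊√80⌋ = 8; iterate m_{k+1} = d_k·a_k − m_k, d_{k+1} = (80 − m_{k+1}²)/d_k, a_{k+1} = ⌊(a₀ + m_{k+1})/d_{k+1}⌋ (starting m₀ = 0, d₀ = 1), with convergents p_k = a_k·p_{k-1} + p_{k-2}, q_k = a_k·q_{k-1} + q_{k-2} (p₋₁ = 1, q₋₁ = 0):
  k = 0: a₀ = 8; p₀/q₀ = 8/1; p₀² − 80·q₀² = 64 − 80 = -16.
  k = 1: m = 8, d = 16, a = ⌊(8 + 8)/16⌋ = 1; p/q = (1·8 + 1)/(1·1 + 0) = 9/1; p² − 80·q² = 81 − 80 = 1.
  The first convergent with p² − 80·q² = 1 gives the fundamental solution (x₁, y₁) = (9, 1).
Step 2: Apply the recurrence (x_{n+1}, y_{n+1}) = (x₁x_n + 80y₁y_n, x₁y_n + y₁x_n) repeatedly.
  From (x_1, y_1) = (9, 1): x_2 = 9·9 + 80·1·1 = 161; y_2 = 9·1 + 1·9 = 18.
  From (x_2, y_2) = (161, 18): x_3 = 9·161 + 80·1·18 = 2889; y_3 = 9·18 + 1·161 = 323.
  From (x_3, y_3) = (2889, 323): x_4 = 9·2889 + 80·1·323 = 51841; y_4 = 9·323 + 1·2889 = 5796.
  From (x_4, y_4) = (51841, 5796): x_5 = 9·51841 + 80·1·5796 = 930249; y_5 = 9·5796 + 1·51841 = 104005.
  From (x_5, y_5) = (930249, 104005): x_6 = 9·930249 + 80·1·104005 = 16692641; y_6 = 9·104005 + 1·930249 = 1866294.
  From (x_6, y_6) = (16692641, 1866294): x_7 = 9·16692641 + 80·1·1866294 = 299537289; y_7 = 9·1866294 + 1·16692641 = 33489287.
  From (x_7, y_7) = (299537289, 33489287): x_8 = 9·299537289 + 80·1·33489287 = 5374978561; y_8 = 9·33489287 + 1·299537289 = 600940872.
Step 3: Verify x_8² - 80·y_8² = 28890394531209630721 - 28890394531209630720 = 1 (should be 1). ✓

(x_1, y_1) = (9, 1); (x_8, y_8) = (5374978561, 600940872).


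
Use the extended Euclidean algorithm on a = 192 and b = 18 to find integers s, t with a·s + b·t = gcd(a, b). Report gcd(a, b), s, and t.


Euclidean algorithm on (192, 18) — divide until remainder is 0:
  192 = 10 · 18 + 12
  18 = 1 · 12 + 6
  12 = 2 · 6 + 0
gcd(192, 18) = 6.
Track Bezout coefficients alongside the remainders: start with r₀ = 192 = a·1 + b·0 (s = 1, t = 0) and r₁ = 18 = a·0 + b·1 (s = 0, t = 1); each new remainder r_{k+1} = r_{k-1} − q_k·r_k inherits s_{k+1} = s_{k-1} − q_k·s_k, t_{k+1} = t_{k-1} − q_k·t_k, so r_k = a·s_k + b·t_k at every step:
  q = 10: r = 12, s = 1 − 10·0 = 1, t = 0 − 10·1 = -10  (check: 192·1 + 18·(-10) = 12)
  q = 1: r = 6, s = 0 − 1·1 = -1, t = 1 − 1·(-10) = 11  (check: 192·(-1) + 18·11 = 6)
The row with r = 6 (the gcd) gives the Bezout coefficients s = -1, t = 11.
Result: 192 · (-1) + 18 · (11) = 6.

gcd(192, 18) = 6; s = -1, t = 11 (check: 192·(-1) + 18·11 = 6).


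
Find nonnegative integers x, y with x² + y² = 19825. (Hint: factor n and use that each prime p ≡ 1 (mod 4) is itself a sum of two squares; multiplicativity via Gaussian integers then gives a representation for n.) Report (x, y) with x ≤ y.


Step 1: Factor n = 19825 = 5^2 · 13 · 61.
Step 2: Check the mod-4 condition on each prime factor: 5 ≡ 1 (mod 4), exponent 2; 13 ≡ 1 (mod 4), exponent 1; 61 ≡ 1 (mod 4), exponent 1.
All primes ≡ 3 (mod 4) appear to even exponent (or don't appear), so by the two-squares theorem n IS expressible as a sum of two squares.
Step 3: Build a representation. Group n = k² · m with k = 5 and m = 13 · 61 = 793 (a product of primes ≡ 1 (mod 4)); a representation of m scales to one of n via (k·x)² + (k·y)² = k²(x² + y²). Each prime p ≡ 1 (mod 4) is itself a sum of two squares; find a² by testing p − a² for a perfect square:
  13: 13 − 1² = 12, 13 − 2² = 9 = 3² ⇒ 13 = 2² + 3².
  61: 61 − 1² = 60, 61 − 2² = 57, 61 − 3² = 52, 61 − 4² = 45, 61 − 5² = 36 = 6² ⇒ 61 = 5² + 6².
  Combine using the Brahmagupta–Fibonacci identity (a² + b²)(c² + d²) = (ac − bd)² + (ad + bc)² = (ac + bd)² + (ad − bc)²:
  13 · 61 = 793: from (2² + 3²)(5² + 6²), take (2·5 − 3·6, 2·6 + 3·5) = (10 − 18, 12 + 15) = (-8, 27); dropping signs (only squares matter) gives (8, 27); check 8² + 27² = 64 + 729 = 793 ✓.
  Scale by k = 5: (5·8, 5·27) = (40, 135).
Step 4: Order so x ≤ y and verify: 40² + 135² = 1600 + 18225 = 19825 = n. ✓

n = 19825 = 40² + 135² (one valid representation with x ≤ y).


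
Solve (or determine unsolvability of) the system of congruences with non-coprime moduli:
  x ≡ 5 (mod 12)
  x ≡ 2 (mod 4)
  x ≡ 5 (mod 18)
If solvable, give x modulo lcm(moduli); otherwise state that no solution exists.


Moduli 12, 4, 18 are not pairwise coprime, so CRT works modulo lcm(m_i) when all pairwise compatibility conditions hold.
Pairwise compatibility: gcd(m_i, m_j) must divide a_i - a_j for every pair.
Merge one congruence at a time:
  Start: x ≡ 5 (mod 12).
  Combine with x ≡ 2 (mod 4): gcd(12, 4) = 4, and 2 - 5 = -3 is NOT divisible by 4.
    ⇒ system is inconsistent (no integer solution).

No solution (the system is inconsistent).


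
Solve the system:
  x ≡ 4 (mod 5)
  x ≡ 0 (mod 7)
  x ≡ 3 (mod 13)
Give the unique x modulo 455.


Moduli 5, 7, 13 are pairwise coprime; by CRT there is a unique solution modulo M = 5 · 7 · 13 = 455.
Solve pairwise, accumulating the modulus:
  Start with x ≡ 4 (mod 5).
  Combine with x ≡ 0 (mod 7): since gcd(5, 7) = 1, we get a unique residue mod 35.
    Write x = 4 + 5·t and substitute into x ≡ 0 (mod 7): 5·t ≡ 0 − 4 = -4 (mod 7).
    Reduce coefficients mod 7: 5·t ≡ 3 (mod 7).
    The inverse of 5 mod 7 is 3 (since 5·3 = 15 = 2·7 + 1), so t ≡ 3·3 = 9 ≡ 2 (mod 7).
    Then x = 4 + 5·2 = 14, valid modulo lcm(5, 7) = 35: x ≡ 14 (mod 35).
  Combine with x ≡ 3 (mod 13): since gcd(35, 13) = 1, we get a unique residue mod 455.
    Write x = 14 + 35·t and substitute into x ≡ 3 (mod 13): 35·t ≡ 3 − 14 = -11 (mod 13).
    Reduce coefficients mod 13: 9·t ≡ 2 (mod 13).
    The inverse of 9 mod 13 is 3 (since 9·3 = 27 = 2·13 + 1), so t ≡ 3·2 = 6 ≡ 6 (mod 13).
    Then x = 14 + 35·6 = 224, valid modulo lcm(35, 13) = 455: x ≡ 224 (mod 455).
Verify: 224 mod 5 = 4 ✓, 224 mod 7 = 0 ✓, 224 mod 13 = 3 ✓.

x ≡ 224 (mod 455).


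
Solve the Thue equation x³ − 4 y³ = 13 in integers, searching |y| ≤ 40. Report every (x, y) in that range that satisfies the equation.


The equation is x³ - 4y³ = 13. For fixed y, x³ = 4·y³ + 13, so a solution requires the RHS to be a perfect cube.
Strategy: iterate y from -40 to 40, compute RHS = 4·y³ + 13, and check whether it is a (positive or negative) perfect cube.
Check small values of y:
  y = 0: RHS = 13 is not a perfect cube.
  y = 1: RHS = 17 is not a perfect cube.
  y = -1: RHS = 9 is not a perfect cube.
  y = 2: RHS = 45 is not a perfect cube.
  y = -2: RHS = -19 is not a perfect cube.
  y = 3: RHS = 121 is not a perfect cube.
  y = -3: RHS = -95 is not a perfect cube.
Continuing the search up to |y| = 40 finds no solutions either.
No (x, y) in the scanned range satisfies the equation.

No integer solutions with |y| ≤ 40.


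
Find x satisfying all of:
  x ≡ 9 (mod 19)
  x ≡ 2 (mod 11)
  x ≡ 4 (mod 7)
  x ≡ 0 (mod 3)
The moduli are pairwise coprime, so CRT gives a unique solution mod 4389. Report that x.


Product of moduli M = 19 · 11 · 7 · 3 = 4389.
Merge one congruence at a time:
  Start: x ≡ 9 (mod 19).
  Combine with x ≡ 2 (mod 11); new modulus lcm = 209.
    Write x = 9 + 19·t and substitute into x ≡ 2 (mod 11): 19·t ≡ 2 − 9 = -7 (mod 11).
    Reduce coefficients mod 11: 8·t ≡ 4 (mod 11).
    The inverse of 8 mod 11 is 7 (since 8·7 = 56 = 5·11 + 1), so t ≡ 7·4 = 28 ≡ 6 (mod 11).
    Then x = 9 + 19·6 = 123, valid modulo lcm(19, 11) = 209: x ≡ 123 (mod 209).
  Combine with x ≡ 4 (mod 7); new modulus lcm = 1463.
    Write x = 123 + 209·t and substitute into x ≡ 4 (mod 7): 209·t ≡ 4 − 123 = -119 (mod 7).
    Reduce coefficients mod 7: 6·t ≡ 0 (mod 7).
    The inverse of 6 mod 7 is 6 (since 6·6 = 36 = 5·7 + 1), so t ≡ 6·0 = 0 ≡ 0 (mod 7).
    Then x = 123 + 209·0 = 123, valid modulo lcm(209, 7) = 1463: x ≡ 123 (mod 1463).
  Combine with x ≡ 0 (mod 3); new modulus lcm = 4389.
    Write x = 123 + 1463·t and substitute into x ≡ 0 (mod 3): 1463·t ≡ 0 − 123 = -123 (mod 3).
    Reduce coefficients mod 3: 2·t ≡ 0 (mod 3).
    The inverse of 2 mod 3 is 2 (since 2·2 = 4 = 1·3 + 1), so t ≡ 2·0 = 0 ≡ 0 (mod 3).
    Then x = 123 + 1463·0 = 123, valid modulo lcm(1463, 3) = 4389: x ≡ 123 (mod 4389).
Verify against each original: 123 mod 19 = 9, 123 mod 11 = 2, 123 mod 7 = 4, 123 mod 3 = 0.

x ≡ 123 (mod 4389).


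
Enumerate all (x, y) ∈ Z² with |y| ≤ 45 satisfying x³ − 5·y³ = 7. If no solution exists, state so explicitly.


The equation is x³ - 5y³ = 7. For fixed y, x³ = 5·y³ + 7, so a solution requires the RHS to be a perfect cube.
Strategy: iterate y from -45 to 45, compute RHS = 5·y³ + 7, and check whether it is a (positive or negative) perfect cube.
Check small values of y:
  y = 0: RHS = 7 is not a perfect cube.
  y = 1: RHS = 12 is not a perfect cube.
  y = -1: RHS = 2 is not a perfect cube.
  y = 2: RHS = 47 is not a perfect cube.
  y = -2: RHS = -33 is not a perfect cube.
  y = 3: RHS = 142 is not a perfect cube.
  y = -3: RHS = -128 is not a perfect cube.
Continuing the search up to |y| = 45 finds no solutions either.
No (x, y) in the scanned range satisfies the equation.

No integer solutions with |y| ≤ 45.


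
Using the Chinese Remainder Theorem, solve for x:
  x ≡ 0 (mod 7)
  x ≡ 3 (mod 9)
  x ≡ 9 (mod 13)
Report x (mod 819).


Moduli 7, 9, 13 are pairwise coprime; by CRT there is a unique solution modulo M = 7 · 9 · 13 = 819.
Solve pairwise, accumulating the modulus:
  Start with x ≡ 0 (mod 7).
  Combine with x ≡ 3 (mod 9): since gcd(7, 9) = 1, we get a unique residue mod 63.
    Write x = 0 + 7·t and substitute into x ≡ 3 (mod 9): 7·t ≡ 3 − 0 = 3 (mod 9).
    The inverse of 7 mod 9 is 4 (since 7·4 = 28 = 3·9 + 1), so t ≡ 4·3 = 12 ≡ 3 (mod 9).
    Then x = 0 + 7·3 = 21, valid modulo lcm(7, 9) = 63: x ≡ 21 (mod 63).
  Combine with x ≡ 9 (mod 13): since gcd(63, 13) = 1, we get a unique residue mod 819.
    Write x = 21 + 63·t and substitute into x ≡ 9 (mod 13): 63·t ≡ 9 − 21 = -12 (mod 13).
    Reduce coefficients mod 13: 11·t ≡ 1 (mod 13).
    The inverse of 11 mod 13 is 6 (since 11·6 = 66 = 5·13 + 1), so t ≡ 6·1 = 6 ≡ 6 (mod 13).
    Then x = 21 + 63·6 = 399, valid modulo lcm(63, 13) = 819: x ≡ 399 (mod 819).
Verify: 399 mod 7 = 0 ✓, 399 mod 9 = 3 ✓, 399 mod 13 = 9 ✓.

x ≡ 399 (mod 819).


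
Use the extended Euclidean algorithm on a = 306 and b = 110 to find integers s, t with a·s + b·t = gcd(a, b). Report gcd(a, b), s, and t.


Euclidean algorithm on (306, 110) — divide until remainder is 0:
  306 = 2 · 110 + 86
  110 = 1 · 86 + 24
  86 = 3 · 24 + 14
  24 = 1 · 14 + 10
  14 = 1 · 10 + 4
  10 = 2 · 4 + 2
  4 = 2 · 2 + 0
gcd(306, 110) = 2.
Track Bezout coefficients alongside the remainders: start with r₀ = 306 = a·1 + b·0 (s = 1, t = 0) and r₁ = 110 = a·0 + b·1 (s = 0, t = 1); each new remainder r_{k+1} = r_{k-1} − q_k·r_k inherits s_{k+1} = s_{k-1} − q_k·s_k, t_{k+1} = t_{k-1} − q_k·t_k, so r_k = a·s_k + b·t_k at every step:
  q = 2: r = 86, s = 1 − 2·0 = 1, t = 0 − 2·1 = -2  (check: 306·1 + 110·(-2) = 86)
  q = 1: r = 24, s = 0 − 1·1 = -1, t = 1 − 1·(-2) = 3  (check: 306·(-1) + 110·3 = 24)
  q = 3: r = 14, s = 1 − 3·(-1) = 4, t = -2 − 3·3 = -11  (check: 306·4 + 110·(-11) = 14)
  q = 1: r = 10, s = -1 − 1·4 = -5, t = 3 − 1·(-11) = 14  (check: 306·(-5) + 110·14 = 10)
  q = 1: r = 4, s = 4 − 1·(-5) = 9, t = -11 − 1·14 = -25  (check: 306·9 + 110·(-25) = 4)
  q = 2: r = 2, s = -5 − 2·9 = -23, t = 14 − 2·(-25) = 64  (check: 306·(-23) + 110·64 = 2)
The row with r = 2 (the gcd) gives the Bezout coefficients s = -23, t = 64.
Result: 306 · (-23) + 110 · (64) = 2.

gcd(306, 110) = 2; s = -23, t = 64 (check: 306·(-23) + 110·64 = 2).


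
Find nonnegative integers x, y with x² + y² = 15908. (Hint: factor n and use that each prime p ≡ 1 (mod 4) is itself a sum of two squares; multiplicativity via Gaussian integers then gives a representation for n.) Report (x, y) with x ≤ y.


Step 1: Factor n = 15908 = 2^2 · 41 · 97.
Step 2: Check the mod-4 condition on each prime factor: 2 = 2 (special); 41 ≡ 1 (mod 4), exponent 1; 97 ≡ 1 (mod 4), exponent 1.
All primes ≡ 3 (mod 4) appear to even exponent (or don't appear), so by the two-squares theorem n IS expressible as a sum of two squares.
Step 3: Build a representation. Group n = k² · m with k = 2 and m = 41 · 97 = 3977 (a product of primes ≡ 1 (mod 4)); a representation of m scales to one of n via (k·x)² + (k·y)² = k²(x² + y²). Each prime p ≡ 1 (mod 4) is itself a sum of two squares; find a² by testing p − a² for a perfect square:
  41: 41 − 1² = 40, 41 − 2² = 37, 41 − 3² = 32, 41 − 4² = 25 = 5² ⇒ 41 = 4² + 5².
  97: 97 − 1² = 96, 97 − 2² = 93, 97 − 3² = 88, 97 − 4² = 81 = 9² ⇒ 97 = 4² + 9².
  Combine using the Brahmagupta–Fibonacci identity (a² + b²)(c² + d²) = (ac − bd)² + (ad + bc)² = (ac + bd)² + (ad − bc)²:
  41 · 97 = 3977: from (4² + 5²)(4² + 9²), take (4·4 − 5·9, 4·9 + 5·4) = (16 − 45, 36 + 20) = (-29, 56); dropping signs (only squares matter) gives (29, 56); check 29² + 56² = 841 + 3136 = 3977 ✓.
  Scale by k = 2: (2·29, 2·56) = (58, 112).
Step 4: Order so x ≤ y and verify: 58² + 112² = 3364 + 12544 = 15908 = n. ✓

n = 15908 = 58² + 112² (one valid representation with x ≤ y).


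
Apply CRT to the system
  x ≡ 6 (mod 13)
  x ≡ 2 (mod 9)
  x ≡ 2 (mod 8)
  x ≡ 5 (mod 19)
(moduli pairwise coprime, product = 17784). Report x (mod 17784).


Product of moduli M = 13 · 9 · 8 · 19 = 17784.
Merge one congruence at a time:
  Start: x ≡ 6 (mod 13).
  Combine with x ≡ 2 (mod 9); new modulus lcm = 117.
    Write x = 6 + 13·t and substitute into x ≡ 2 (mod 9): 13·t ≡ 2 − 6 = -4 (mod 9).
    Reduce coefficients mod 9: 4·t ≡ 5 (mod 9).
    The inverse of 4 mod 9 is 7 (since 4·7 = 28 = 3·9 + 1), so t ≡ 7·5 = 35 ≡ 8 (mod 9).
    Then x = 6 + 13·8 = 110, valid modulo lcm(13, 9) = 117: x ≡ 110 (mod 117).
  Combine with x ≡ 2 (mod 8); new modulus lcm = 936.
    Write x = 110 + 117·t and substitute into x ≡ 2 (mod 8): 117·t ≡ 2 − 110 = -108 (mod 8).
    Reduce coefficients mod 8: 5·t ≡ 4 (mod 8).
    The inverse of 5 mod 8 is 5 (since 5·5 = 25 = 3·8 + 1), so t ≡ 5·4 = 20 ≡ 4 (mod 8).
    Then x = 110 + 117·4 = 578, valid modulo lcm(117, 8) = 936: x ≡ 578 (mod 936).
  Combine with x ≡ 5 (mod 19); new modulus lcm = 17784.
    Write x = 578 + 936·t and substitute into x ≡ 5 (mod 19): 936·t ≡ 5 − 578 = -573 (mod 19).
    Reduce coefficients mod 19: 5·t ≡ 16 (mod 19).
    The inverse of 5 mod 19 is 4 (since 5·4 = 20 = 1·19 + 1), so t ≡ 4·16 = 64 ≡ 7 (mod 19).
    Then x = 578 + 936·7 = 7130, valid modulo lcm(936, 19) = 17784: x ≡ 7130 (mod 17784).
Verify against each original: 7130 mod 13 = 6, 7130 mod 9 = 2, 7130 mod 8 = 2, 7130 mod 19 = 5.

x ≡ 7130 (mod 17784).


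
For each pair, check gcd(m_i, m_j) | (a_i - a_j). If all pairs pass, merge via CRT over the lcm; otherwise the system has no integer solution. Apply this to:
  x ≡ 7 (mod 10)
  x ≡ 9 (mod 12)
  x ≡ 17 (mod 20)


Moduli 10, 12, 20 are not pairwise coprime, so CRT works modulo lcm(m_i) when all pairwise compatibility conditions hold.
Pairwise compatibility: gcd(m_i, m_j) must divide a_i - a_j for every pair.
Merge one congruence at a time:
  Start: x ≡ 7 (mod 10).
  Combine with x ≡ 9 (mod 12): gcd(10, 12) = 2; 9 - 7 = 2, which IS divisible by 2, so compatible.
    Write x = 7 + 10·t and substitute into x ≡ 9 (mod 12): 10·t ≡ 9 − 7 = 2 (mod 12).
    Divide the congruence (and modulus) by g = 2: 5·t ≡ 1 (mod 6).
    The inverse of 5 mod 6 is 5 (since 5·5 = 25 = 4·6 + 1), so t ≡ 5·1 = 5 ≡ 5 (mod 6).
    Then x = 7 + 10·5 = 57, valid modulo lcm(10, 12) = 60: x ≡ 57 (mod 60).
  Combine with x ≡ 17 (mod 20): gcd(60, 20) = 20; 17 - 57 = -40, which IS divisible by 20, so compatible.
    Write x = 57 + 60·t and substitute into x ≡ 17 (mod 20): 60·t ≡ 17 − 57 = -40 (mod 20).
    Divide the congruence (and modulus) by g = 20: 3·t ≡ -2 (mod 1).
    Modulo 1 every t works; take t = 0.
    Then x = 57 + 60·0 = 57, valid modulo lcm(60, 20) = 60: x ≡ 57 (mod 60).
Verify: 57 mod 10 = 7, 57 mod 12 = 9, 57 mod 20 = 17.

x ≡ 57 (mod 60).


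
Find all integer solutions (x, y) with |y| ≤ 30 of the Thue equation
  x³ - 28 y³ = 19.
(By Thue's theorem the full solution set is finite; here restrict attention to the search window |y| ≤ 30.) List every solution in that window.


The equation is x³ - 28y³ = 19. For fixed y, x³ = 28·y³ + 19, so a solution requires the RHS to be a perfect cube.
Strategy: iterate y from -30 to 30, compute RHS = 28·y³ + 19, and check whether it is a (positive or negative) perfect cube.
Check small values of y:
  y = 0: RHS = 19 is not a perfect cube.
  y = 1: RHS = 47 is not a perfect cube.
  y = -1: RHS = -9 is not a perfect cube.
  y = 2: RHS = 243 is not a perfect cube.
  y = -2: RHS = -205 is not a perfect cube.
  y = 3: RHS = 775 is not a perfect cube.
  y = -3: RHS = -737 is not a perfect cube.
Continuing the search up to |y| = 30 finds no solutions either.
No (x, y) in the scanned range satisfies the equation.

No integer solutions with |y| ≤ 30.


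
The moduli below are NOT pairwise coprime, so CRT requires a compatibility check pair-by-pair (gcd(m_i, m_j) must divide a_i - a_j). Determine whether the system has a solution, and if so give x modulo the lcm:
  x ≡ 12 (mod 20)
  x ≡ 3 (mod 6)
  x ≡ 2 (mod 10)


Moduli 20, 6, 10 are not pairwise coprime, so CRT works modulo lcm(m_i) when all pairwise compatibility conditions hold.
Pairwise compatibility: gcd(m_i, m_j) must divide a_i - a_j for every pair.
Merge one congruence at a time:
  Start: x ≡ 12 (mod 20).
  Combine with x ≡ 3 (mod 6): gcd(20, 6) = 2, and 3 - 12 = -9 is NOT divisible by 2.
    ⇒ system is inconsistent (no integer solution).

No solution (the system is inconsistent).


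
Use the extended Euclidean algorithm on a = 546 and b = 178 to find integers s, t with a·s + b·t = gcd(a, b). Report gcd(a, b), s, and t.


Euclidean algorithm on (546, 178) — divide until remainder is 0:
  546 = 3 · 178 + 12
  178 = 14 · 12 + 10
  12 = 1 · 10 + 2
  10 = 5 · 2 + 0
gcd(546, 178) = 2.
Track Bezout coefficients alongside the remainders: start with r₀ = 546 = a·1 + b·0 (s = 1, t = 0) and r₁ = 178 = a·0 + b·1 (s = 0, t = 1); each new remainder r_{k+1} = r_{k-1} − q_k·r_k inherits s_{k+1} = s_{k-1} − q_k·s_k, t_{k+1} = t_{k-1} − q_k·t_k, so r_k = a·s_k + b·t_k at every step:
  q = 3: r = 12, s = 1 − 3·0 = 1, t = 0 − 3·1 = -3  (check: 546·1 + 178·(-3) = 12)
  q = 14: r = 10, s = 0 − 14·1 = -14, t = 1 − 14·(-3) = 43  (check: 546·(-14) + 178·43 = 10)
  q = 1: r = 2, s = 1 − 1·(-14) = 15, t = -3 − 1·43 = -46  (check: 546·15 + 178·(-46) = 2)
The row with r = 2 (the gcd) gives the Bezout coefficients s = 15, t = -46.
Result: 546 · (15) + 178 · (-46) = 2.

gcd(546, 178) = 2; s = 15, t = -46 (check: 546·15 + 178·(-46) = 2).


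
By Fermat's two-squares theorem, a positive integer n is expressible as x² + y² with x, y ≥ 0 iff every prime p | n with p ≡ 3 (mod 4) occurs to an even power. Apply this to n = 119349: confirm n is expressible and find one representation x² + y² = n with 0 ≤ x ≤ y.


Step 1: Factor n = 119349 = 3^2 · 89 · 149.
Step 2: Check the mod-4 condition on each prime factor: 3 ≡ 3 (mod 4), exponent 2 (must be even); 89 ≡ 1 (mod 4), exponent 1; 149 ≡ 1 (mod 4), exponent 1.
All primes ≡ 3 (mod 4) appear to even exponent (or don't appear), so by the two-squares theorem n IS expressible as a sum of two squares.
Step 3: Build a representation. Group n = k² · m with k = 3 and m = 89 · 149 = 13261 (a product of primes ≡ 1 (mod 4)); a representation of m scales to one of n via (k·x)² + (k·y)² = k²(x² + y²). Each prime p ≡ 1 (mod 4) is itself a sum of two squares; find a² by testing p − a² for a perfect square:
  89: 89 − 1² = 88, 89 − 2² = 85, 89 − 3² = 80, 89 − 4² = 73, 89 − 5² = 64 = 8² ⇒ 89 = 5² + 8².
  149: 149 − 1² = 148, 149 − 2² = 145, 149 − 3² = 140, 149 − 4² = 133, 149 − 5² = 124, 149 − 6² = 113, 149 − 7² = 100 = 10² ⇒ 149 = 7² + 10².
  Combine using the Brahmagupta–Fibonacci identity (a² + b²)(c² + d²) = (ac − bd)² + (ad + bc)² = (ac + bd)² + (ad − bc)²:
  89 · 149 = 13261: from (5² + 8²)(7² + 10²), take (5·7 − 8·10, 5·10 + 8·7) = (35 − 80, 50 + 56) = (-45, 106); dropping signs (only squares matter) gives (45, 106); check 45² + 106² = 2025 + 11236 = 13261 ✓.
  Scale by k = 3: (3·45, 3·106) = (135, 318).
Step 4: Order so x ≤ y and verify: 135² + 318² = 18225 + 101124 = 119349 = n. ✓

n = 119349 = 135² + 318² (one valid representation with x ≤ y).


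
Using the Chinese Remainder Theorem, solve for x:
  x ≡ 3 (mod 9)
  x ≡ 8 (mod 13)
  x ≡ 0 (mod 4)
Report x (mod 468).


Moduli 9, 13, 4 are pairwise coprime; by CRT there is a unique solution modulo M = 9 · 13 · 4 = 468.
Solve pairwise, accumulating the modulus:
  Start with x ≡ 3 (mod 9).
  Combine with x ≡ 8 (mod 13): since gcd(9, 13) = 1, we get a unique residue mod 117.
    Write x = 3 + 9·t and substitute into x ≡ 8 (mod 13): 9·t ≡ 8 − 3 = 5 (mod 13).
    The inverse of 9 mod 13 is 3 (since 9·3 = 27 = 2·13 + 1), so t ≡ 3·5 = 15 ≡ 2 (mod 13).
    Then x = 3 + 9·2 = 21, valid modulo lcm(9, 13) = 117: x ≡ 21 (mod 117).
  Combine with x ≡ 0 (mod 4): since gcd(117, 4) = 1, we get a unique residue mod 468.
    Write x = 21 + 117·t and substitute into x ≡ 0 (mod 4): 117·t ≡ 0 − 21 = -21 (mod 4).
    Reduce coefficients mod 4: 1·t ≡ 3 (mod 4).
    So t ≡ 3 (mod 4).
    Then x = 21 + 117·3 = 372, valid modulo lcm(117, 4) = 468: x ≡ 372 (mod 468).
Verify: 372 mod 9 = 3 ✓, 372 mod 13 = 8 ✓, 372 mod 4 = 0 ✓.

x ≡ 372 (mod 468).


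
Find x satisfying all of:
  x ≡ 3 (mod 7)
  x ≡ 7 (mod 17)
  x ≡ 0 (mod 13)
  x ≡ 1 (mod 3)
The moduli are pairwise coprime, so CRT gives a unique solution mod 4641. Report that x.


Product of moduli M = 7 · 17 · 13 · 3 = 4641.
Merge one congruence at a time:
  Start: x ≡ 3 (mod 7).
  Combine with x ≡ 7 (mod 17); new modulus lcm = 119.
    Write x = 3 + 7·t and substitute into x ≡ 7 (mod 17): 7·t ≡ 7 − 3 = 4 (mod 17).
    The inverse of 7 mod 17 is 5 (since 7·5 = 35 = 2·17 + 1), so t ≡ 5·4 = 20 ≡ 3 (mod 17).
    Then x = 3 + 7·3 = 24, valid modulo lcm(7, 17) = 119: x ≡ 24 (mod 119).
  Combine with x ≡ 0 (mod 13); new modulus lcm = 1547.
    Write x = 24 + 119·t and substitute into x ≡ 0 (mod 13): 119·t ≡ 0 − 24 = -24 (mod 13).
    Reduce coefficients mod 13: 2·t ≡ 2 (mod 13).
    The inverse of 2 mod 13 is 7 (since 2·7 = 14 = 1·13 + 1), so t ≡ 7·2 = 14 ≡ 1 (mod 13).
    Then x = 24 + 119·1 = 143, valid modulo lcm(119, 13) = 1547: x ≡ 143 (mod 1547).
  Combine with x ≡ 1 (mod 3); new modulus lcm = 4641.
    Write x = 143 + 1547·t and substitute into x ≡ 1 (mod 3): 1547·t ≡ 1 − 143 = -142 (mod 3).
    Reduce coefficients mod 3: 2·t ≡ 2 (mod 3).
    The inverse of 2 mod 3 is 2 (since 2·2 = 4 = 1·3 + 1), so t ≡ 2·2 = 4 ≡ 1 (mod 3).
    Then x = 143 + 1547·1 = 1690, valid modulo lcm(1547, 3) = 4641: x ≡ 1690 (mod 4641).
Verify against each original: 1690 mod 7 = 3, 1690 mod 17 = 7, 1690 mod 13 = 0, 1690 mod 3 = 1.

x ≡ 1690 (mod 4641).


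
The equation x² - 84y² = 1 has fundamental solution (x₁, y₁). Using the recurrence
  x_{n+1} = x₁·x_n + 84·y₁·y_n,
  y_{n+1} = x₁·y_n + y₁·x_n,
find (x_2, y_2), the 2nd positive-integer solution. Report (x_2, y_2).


Step 1: Find the fundamental solution (x₁, y₁) of x² - 84y² = 1.
  Expand √84 as a continued fraction. a₀ = ⌊√84⌋ = 9; iterate m_{k+1} = d_k·a_k − m_k, d_{k+1} = (84 − m_{k+1}²)/d_k, a_{k+1} = ⌊(a₀ + m_{k+1})/d_{k+1}⌋ (starting m₀ = 0, d₀ = 1), with convergents p_k = a_k·p_{k-1} + p_{k-2}, q_k = a_k·q_{k-1} + q_{k-2} (p₋₁ = 1, q₋₁ = 0):
  k = 0: a₀ = 9; p₀/q₀ = 9/1; p₀² − 84·q₀² = 81 − 84 = -3.
  k = 1: m = 9, d = 3, a = ⌊(9 + 9)/3⌋ = 6; p/q = (6·9 + 1)/(6·1 + 0) = 55/6; p² − 84·q² = 3025 − 3024 = 1.
  The first convergent with p² − 84·q² = 1 gives the fundamental solution (x₁, y₁) = (55, 6).
Step 2: Apply the recurrence (x_{n+1}, y_{n+1}) = (x₁x_n + 84y₁y_n, x₁y_n + y₁x_n) repeatedly.
  From (x_1, y_1) = (55, 6): x_2 = 55·55 + 84·6·6 = 6049; y_2 = 55·6 + 6·55 = 660.
Step 3: Verify x_2² - 84·y_2² = 36590401 - 36590400 = 1 (should be 1). ✓

(x_1, y_1) = (55, 6); (x_2, y_2) = (6049, 660).


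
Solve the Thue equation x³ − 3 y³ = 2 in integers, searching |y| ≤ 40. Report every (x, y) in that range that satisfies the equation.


The equation is x³ - 3y³ = 2. For fixed y, x³ = 3·y³ + 2, so a solution requires the RHS to be a perfect cube.
Strategy: iterate y from -40 to 40, compute RHS = 3·y³ + 2, and check whether it is a (positive or negative) perfect cube.
Check small values of y:
  y = 0: RHS = 2 is not a perfect cube.
  y = 1: RHS = 5 is not a perfect cube.
  y = -1: RHS = -1 = (-1)³ ⇒ x = -1 works.
  y = 2: RHS = 26 is not a perfect cube.
  y = -2: RHS = -22 is not a perfect cube.
  y = 3: RHS = 83 is not a perfect cube.
  y = -3: RHS = -79 is not a perfect cube.
Continuing the search up to |y| = 40 finds no further solutions beyond those listed.
Collected solutions: (-1, -1).

Solutions (with |y| ≤ 40): (-1, -1).


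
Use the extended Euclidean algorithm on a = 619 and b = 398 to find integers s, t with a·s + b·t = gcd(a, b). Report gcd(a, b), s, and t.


Euclidean algorithm on (619, 398) — divide until remainder is 0:
  619 = 1 · 398 + 221
  398 = 1 · 221 + 177
  221 = 1 · 177 + 44
  177 = 4 · 44 + 1
  44 = 44 · 1 + 0
gcd(619, 398) = 1.
Track Bezout coefficients alongside the remainders: start with r₀ = 619 = a·1 + b·0 (s = 1, t = 0) and r₁ = 398 = a·0 + b·1 (s = 0, t = 1); each new remainder r_{k+1} = r_{k-1} − q_k·r_k inherits s_{k+1} = s_{k-1} − q_k·s_k, t_{k+1} = t_{k-1} − q_k·t_k, so r_k = a·s_k + b·t_k at every step:
  q = 1: r = 221, s = 1 − 1·0 = 1, t = 0 − 1·1 = -1  (check: 619·1 + 398·(-1) = 221)
  q = 1: r = 177, s = 0 − 1·1 = -1, t = 1 − 1·(-1) = 2  (check: 619·(-1) + 398·2 = 177)
  q = 1: r = 44, s = 1 − 1·(-1) = 2, t = -1 − 1·2 = -3  (check: 619·2 + 398·(-3) = 44)
  q = 4: r = 1, s = -1 − 4·2 = -9, t = 2 − 4·(-3) = 14  (check: 619·(-9) + 398·14 = 1)
The row with r = 1 (the gcd) gives the Bezout coefficients s = -9, t = 14.
Result: 619 · (-9) + 398 · (14) = 1.

gcd(619, 398) = 1; s = -9, t = 14 (check: 619·(-9) + 398·14 = 1).


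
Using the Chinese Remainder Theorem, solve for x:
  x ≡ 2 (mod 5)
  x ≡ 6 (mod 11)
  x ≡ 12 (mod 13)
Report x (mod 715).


Moduli 5, 11, 13 are pairwise coprime; by CRT there is a unique solution modulo M = 5 · 11 · 13 = 715.
Solve pairwise, accumulating the modulus:
  Start with x ≡ 2 (mod 5).
  Combine with x ≡ 6 (mod 11): since gcd(5, 11) = 1, we get a unique residue mod 55.
    Write x = 2 + 5·t and substitute into x ≡ 6 (mod 11): 5·t ≡ 6 − 2 = 4 (mod 11).
    The inverse of 5 mod 11 is 9 (since 5·9 = 45 = 4·11 + 1), so t ≡ 9·4 = 36 ≡ 3 (mod 11).
    Then x = 2 + 5·3 = 17, valid modulo lcm(5, 11) = 55: x ≡ 17 (mod 55).
  Combine with x ≡ 12 (mod 13): since gcd(55, 13) = 1, we get a unique residue mod 715.
    Write x = 17 + 55·t and substitute into x ≡ 12 (mod 13): 55·t ≡ 12 − 17 = -5 (mod 13).
    Reduce coefficients mod 13: 3·t ≡ 8 (mod 13).
    The inverse of 3 mod 13 is 9 (since 3·9 = 27 = 2·13 + 1), so t ≡ 9·8 = 72 ≡ 7 (mod 13).
    Then x = 17 + 55·7 = 402, valid modulo lcm(55, 13) = 715: x ≡ 402 (mod 715).
Verify: 402 mod 5 = 2 ✓, 402 mod 11 = 6 ✓, 402 mod 13 = 12 ✓.

x ≡ 402 (mod 715).


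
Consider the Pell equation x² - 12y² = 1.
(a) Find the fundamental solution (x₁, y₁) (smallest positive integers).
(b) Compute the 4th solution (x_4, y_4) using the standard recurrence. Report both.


Step 1: Find the fundamental solution (x₁, y₁) of x² - 12y² = 1.
  Expand √12 as a continued fraction. a₀ = ⌊√12⌋ = 3; iterate m_{k+1} = d_k·a_k − m_k, d_{k+1} = (12 − m_{k+1}²)/d_k, a_{k+1} = ⌊(a₀ + m_{k+1})/d_{k+1}⌋ (starting m₀ = 0, d₀ = 1), with convergents p_k = a_k·p_{k-1} + p_{k-2}, q_k = a_k·q_{k-1} + q_{k-2} (p₋₁ = 1, q₋₁ = 0):
  k = 0: a₀ = 3; p₀/q₀ = 3/1; p₀² − 12·q₀² = 9 − 12 = -3.
  k = 1: m = 3, d = 3, a = ⌊(3 + 3)/3⌋ = 2; p/q = (2·3 + 1)/(2·1 + 0) = 7/2; p² − 12·q² = 49 − 48 = 1.
  The first convergent with p² − 12·q² = 1 gives the fundamental solution (x₁, y₁) = (7, 2).
Step 2: Apply the recurrence (x_{n+1}, y_{n+1}) = (x₁x_n + 12y₁y_n, x₁y_n + y₁x_n) repeatedly.
  From (x_1, y_1) = (7, 2): x_2 = 7·7 + 12·2·2 = 97; y_2 = 7·2 + 2·7 = 28.
  From (x_2, y_2) = (97, 28): x_3 = 7·97 + 12·2·28 = 1351; y_3 = 7·28 + 2·97 = 390.
  From (x_3, y_3) = (1351, 390): x_4 = 7·1351 + 12·2·390 = 18817; y_4 = 7·390 + 2·1351 = 5432.
Step 3: Verify x_4² - 12·y_4² = 354079489 - 354079488 = 1 (should be 1). ✓

(x_1, y_1) = (7, 2); (x_4, y_4) = (18817, 5432).
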